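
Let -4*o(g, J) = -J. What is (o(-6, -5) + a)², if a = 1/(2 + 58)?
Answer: 1369/900 ≈ 1.5211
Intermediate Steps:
a = 1/60 ≈ 0.016667
o(g, J) = J/4 (o(g, J) = -(-1)*J/4 = J/4)
(o(-6, -5) + a)² = ((¼)*(-5) + 1/60)² = (-5/4 + 1/60)² = (-37/30)² = 1369/900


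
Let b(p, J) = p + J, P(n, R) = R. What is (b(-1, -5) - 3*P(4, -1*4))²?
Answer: 36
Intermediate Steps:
b(p, J) = J + p
(b(-1, -5) - 3*P(4, -1*4))² = ((-5 - 1) - (-3)*4)² = (-6 - 3*(-4))² = (-6 + 12)² = 6² = 36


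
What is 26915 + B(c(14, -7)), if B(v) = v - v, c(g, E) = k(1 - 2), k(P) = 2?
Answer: 26915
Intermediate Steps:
c(g, E) = 2
B(v) = 0
26915 + B(c(14, -7)) = 26915 + 0 = 26915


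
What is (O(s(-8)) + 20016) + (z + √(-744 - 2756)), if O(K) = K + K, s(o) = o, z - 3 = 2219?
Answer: 22222 + 10*I*√35 ≈ 22222.0 + 59.161*I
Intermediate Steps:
z = 2222 (z = 3 + 2219 = 2222)
O(K) = 2*K
(O(s(-8)) + 20016) + (z + √(-744 - 2756)) = (2*(-8) + 20016) + (2222 + √(-744 - 2756)) = (-16 + 20016) + (2222 + √(-3500)) = 20000 + (2222 + 10*I*√35) = 22222 + 10*I*√35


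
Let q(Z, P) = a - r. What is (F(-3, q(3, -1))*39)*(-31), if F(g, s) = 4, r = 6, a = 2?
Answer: -4836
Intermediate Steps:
q(Z, P) = -4 (q(Z, P) = 2 - 1*6 = 2 - 6 = -4)
(F(-3, q(3, -1))*39)*(-31) = (4*39)*(-31) = 156*(-31) = -4836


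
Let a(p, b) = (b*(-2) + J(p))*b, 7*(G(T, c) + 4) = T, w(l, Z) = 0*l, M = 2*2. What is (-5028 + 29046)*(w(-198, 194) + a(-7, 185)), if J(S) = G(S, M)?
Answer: -1666248750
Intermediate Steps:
M = 4
w(l, Z) = 0
G(T, c) = -4 + T/7
J(S) = -4 + S/7
a(p, b) = b*(-4 - 2*b + p/7) (a(p, b) = (b*(-2) + (-4 + p/7))*b = (-2*b + (-4 + p/7))*b = (-4 - 2*b + p/7)*b = b*(-4 - 2*b + p/7))
(-5028 + 29046)*(w(-198, 194) + a(-7, 185)) = (-5028 + 29046)*(0 + (⅐)*185*(-28 - 7 - 14*185)) = 24018*(0 + (⅐)*185*(-28 - 7 - 2590)) = 24018*(0 + (⅐)*185*(-2625)) = 24018*(0 - 69375) = 24018*(-69375) = -1666248750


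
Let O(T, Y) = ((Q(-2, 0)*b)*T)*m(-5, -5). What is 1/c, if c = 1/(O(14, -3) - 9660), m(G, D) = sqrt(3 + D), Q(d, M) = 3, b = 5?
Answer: -9660 + 210*I*sqrt(2) ≈ -9660.0 + 296.98*I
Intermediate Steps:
O(T, Y) = 15*I*T*sqrt(2) (O(T, Y) = ((3*5)*T)*sqrt(3 - 5) = (15*T)*sqrt(-2) = (15*T)*(I*sqrt(2)) = 15*I*T*sqrt(2))
c = 1/(-9660 + 210*I*sqrt(2)) (c = 1/(15*I*14*sqrt(2) - 9660) = 1/(210*I*sqrt(2) - 9660) = 1/(-9660 + 210*I*sqrt(2)) ≈ -0.00010342 - 3.1796e-6*I)
1/c = 1/(-23/222390 - I*sqrt(2)/444780)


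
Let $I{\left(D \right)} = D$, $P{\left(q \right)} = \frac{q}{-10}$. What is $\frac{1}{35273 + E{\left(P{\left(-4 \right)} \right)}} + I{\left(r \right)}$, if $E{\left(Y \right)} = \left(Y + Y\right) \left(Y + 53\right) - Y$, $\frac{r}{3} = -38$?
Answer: $- \frac{100648637}{882883} \approx -114.0$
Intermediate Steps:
$r = -114$ ($r = 3 \left(-38\right) = -114$)
$P{\left(q \right)} = - \frac{q}{10}$ ($P{\left(q \right)} = q \left(- \frac{1}{10}\right) = - \frac{q}{10}$)
$E{\left(Y \right)} = - Y + 2 Y \left(53 + Y\right)$ ($E{\left(Y \right)} = 2 Y \left(53 + Y\right) - Y = - Y + 2 Y \left(53 + Y\right)$)
$\frac{1}{35273 + E{\left(P{\left(-4 \right)} \right)}} + I{\left(r \right)} = \frac{1}{35273 + \left(- \frac{1}{10}\right) \left(-4\right) \left(105 + 2 \left(\left(- \frac{1}{10}\right) \left(-4\right)\right)\right)} - 114 = \frac{1}{35273 + \frac{2 \left(105 + 2 \cdot \frac{2}{5}\right)}{5}} - 114 = \frac{1}{35273 + \frac{2 \left(105 + \frac{4}{5}\right)}{5}} - 114 = \frac{1}{35273 + \frac{2}{5} \cdot \frac{529}{5}} - 114 = \frac{1}{35273 + \frac{1058}{25}} - 114 = \frac{1}{\frac{882883}{25}} - 114 = \frac{25}{882883} - 114 = - \frac{100648637}{882883}$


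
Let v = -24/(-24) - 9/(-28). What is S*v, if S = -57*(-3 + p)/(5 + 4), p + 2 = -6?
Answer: 7733/84 ≈ 92.060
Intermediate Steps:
p = -8 (p = -2 - 6 = -8)
v = 37/28 (v = -24*(-1/24) - 9*(-1/28) = 1 + 9/28 = 37/28 ≈ 1.3214)
S = 209/3 (S = -57*(-3 - 8)/(5 + 4) = -(-627)/9 = -57*(-11/9) = 209/3 ≈ 69.667)
S*v = (209/3)*(37/28) = 7733/84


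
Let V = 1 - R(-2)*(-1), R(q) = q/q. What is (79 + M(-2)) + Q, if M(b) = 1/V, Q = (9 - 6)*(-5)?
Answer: 129/2 ≈ 64.500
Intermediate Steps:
Q = -15 (Q = 3*(-5) = -15)
R(q) = 1
V = 2 (V = 1 - 1*1*(-1) = 1 - 1*(-1) = 1 + 1 = 2)
M(b) = 1/2
(79 + M(-2)) + Q = (79 + 1/2) - 15 = 159/2 - 15 = 129/2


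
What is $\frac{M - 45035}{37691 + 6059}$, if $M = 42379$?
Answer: $- \frac{1328}{21875} \approx -0.060709$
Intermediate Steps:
$\frac{M - 45035}{37691 + 6059} = \frac{42379 - 45035}{37691 + 6059} = - \frac{2656}{43750} = \left(-2656\right) \frac{1}{43750} = - \frac{1328}{21875}$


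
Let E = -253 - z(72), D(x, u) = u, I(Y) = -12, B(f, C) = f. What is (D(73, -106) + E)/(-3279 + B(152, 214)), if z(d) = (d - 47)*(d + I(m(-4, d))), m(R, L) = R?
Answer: 1859/3127 ≈ 0.59450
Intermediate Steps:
z(d) = (-47 + d)*(-12 + d) (z(d) = (d - 47)*(d - 12) = (-47 + d)*(-12 + d))
E = -1753 (E = -253 - (564 + 72² - 59*72) = -253 - (564 + 5184 - 4248) = -253 - 1*1500 = -253 - 1500 = -1753)
(D(73, -106) + E)/(-3279 + B(152, 214)) = (-106 - 1753)/(-3279 + 152) = -1859/(-3127) = -1859*(-1/3127) = 1859/3127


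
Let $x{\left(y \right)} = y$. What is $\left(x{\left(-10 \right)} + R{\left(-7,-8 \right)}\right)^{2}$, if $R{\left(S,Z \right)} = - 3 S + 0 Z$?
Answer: $121$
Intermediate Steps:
$R{\left(S,Z \right)} = - 3 S$ ($R{\left(S,Z \right)} = - 3 S + 0 = - 3 S$)
$\left(x{\left(-10 \right)} + R{\left(-7,-8 \right)}\right)^{2} = \left(-10 - -21\right)^{2} = \left(-10 + 21\right)^{2} = 11^{2} = 121$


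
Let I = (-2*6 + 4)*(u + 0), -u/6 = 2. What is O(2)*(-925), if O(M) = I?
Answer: -88800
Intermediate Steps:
u = -12 (u = -6*2 = -12)
I = 96 (I = (-2*6 + 4)*(-12 + 0) = (-12 + 4)*(-12) = -8*(-12) = 96)
O(M) = 96
O(2)*(-925) = 96*(-925) = -88800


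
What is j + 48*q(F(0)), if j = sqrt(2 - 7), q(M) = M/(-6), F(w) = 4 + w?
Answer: -32 + I*sqrt(5) ≈ -32.0 + 2.2361*I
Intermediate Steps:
q(M) = -M/6 (q(M) = M*(-1/6) = -M/6)
j = I*sqrt(5) (j = sqrt(-5) = I*sqrt(5) ≈ 2.2361*I)
j + 48*q(F(0)) = I*sqrt(5) + 48*(-(4 + 0)/6) = I*sqrt(5) + 48*(-1/6*4) = I*sqrt(5) + 48*(-2/3) = I*sqrt(5) - 32 = -32 + I*sqrt(5)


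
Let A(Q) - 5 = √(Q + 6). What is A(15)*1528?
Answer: 7640 + 1528*√21 ≈ 14642.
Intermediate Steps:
A(Q) = 5 + √(6 + Q) (A(Q) = 5 + √(Q + 6) = 5 + √(6 + Q))
A(15)*1528 = (5 + √(6 + 15))*1528 = (5 + √21)*1528 = 7640 + 1528*√21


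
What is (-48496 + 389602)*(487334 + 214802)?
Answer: 239502802416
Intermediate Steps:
(-48496 + 389602)*(487334 + 214802) = 341106*702136 = 239502802416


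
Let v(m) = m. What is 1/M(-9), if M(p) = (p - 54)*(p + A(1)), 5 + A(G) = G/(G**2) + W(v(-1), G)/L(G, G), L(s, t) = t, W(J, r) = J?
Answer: 1/882 ≈ 0.0011338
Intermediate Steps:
A(G) = -5 (A(G) = -5 + (G/(G**2) - 1/G) = -5 + (G/G**2 - 1/G) = -5 + (1/G - 1/G) = -5 + 0 = -5)
M(p) = (-54 + p)*(-5 + p) (M(p) = (p - 54)*(p - 5) = (-54 + p)*(-5 + p))
1/M(-9) = 1/(270 + (-9)**2 - 59*(-9)) = 1/(270 + 81 + 531) = 1/882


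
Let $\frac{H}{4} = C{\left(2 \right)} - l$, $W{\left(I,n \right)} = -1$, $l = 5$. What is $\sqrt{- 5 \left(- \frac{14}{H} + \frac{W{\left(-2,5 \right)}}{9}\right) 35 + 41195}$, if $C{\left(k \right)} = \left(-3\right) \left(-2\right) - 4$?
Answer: $\frac{7 \sqrt{30130}}{6} \approx 202.51$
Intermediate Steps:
$C{\left(k \right)} = 2$ ($C{\left(k \right)} = 6 - 4 = 2$)
$H = -12$ ($H = 4 \left(2 - 5\right) = 4 \left(-3\right) = -12$)
$\sqrt{- 5 \left(- \frac{14}{H} + \frac{W{\left(-2,5 \right)}}{9}\right) 35 + 41195} = \sqrt{- 5 \left(- \frac{14}{-12} - \frac{1}{9}\right) 35 + 41195} = \sqrt{- 5 \left(\left(-14\right) \left(- \frac{1}{12}\right) - \frac{1}{9}\right) 35 + 41195} = \sqrt{- 5 \left(\frac{7}{6} - \frac{1}{9}\right) 35 + 41195} = \sqrt{\left(-5\right) \frac{19}{18} \cdot 35 + 41195} = \sqrt{\left(- \frac{95}{18}\right) 35 + 41195} = \sqrt{- \frac{3325}{18} + 41195} = \sqrt{\frac{738185}{18}} = \frac{7 \sqrt{30130}}{6}$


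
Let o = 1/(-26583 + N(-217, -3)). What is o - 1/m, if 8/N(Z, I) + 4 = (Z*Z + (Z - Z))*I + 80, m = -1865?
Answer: 3489959146/6999867873265 ≈ 0.00049858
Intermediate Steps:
N(Z, I) = 8/(76 + I*Z²) (N(Z, I) = 8/(-4 + ((Z*Z + (Z - Z))*I + 80)) = 8/(-4 + ((Z² + 0)*I + 80)) = 8/(-4 + (Z²*I + 80)) = 8/(-4 + (I*Z² + 80)) = 8/(-4 + (80 + I*Z²)) = 8/(76 + I*Z²))
o = -141191/3753280361 (o = 1/(-26583 + 8/(76 - 3*(-217)²)) = 1/(-26583 + 8/(76 - 3*47089)) = 1/(-26583 + 8/(76 - 141267)) = 1/(-26583 + 8/(-141191)) = 1/(-26583 + 8*(-1/141191)) = 1/(-26583 - 8/141191) = 1/(-3753280361/141191) = -141191/3753280361 ≈ -3.7618e-5)
o - 1/m = -141191/3753280361 - 1/(-1865) = -141191/3753280361 - 1*(-1/1865) = -141191/3753280361 + 1/1865 = 3489959146/6999867873265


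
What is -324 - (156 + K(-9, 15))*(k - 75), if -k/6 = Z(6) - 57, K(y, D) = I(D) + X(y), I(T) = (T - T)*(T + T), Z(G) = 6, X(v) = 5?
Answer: -37515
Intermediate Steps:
I(T) = 0 (I(T) = 0*(2*T) = 0)
K(y, D) = 5 (K(y, D) = 0 + 5 = 5)
k = 306 (k = -6*(6 - 57) = -6*(-51) = 306)
-324 - (156 + K(-9, 15))*(k - 75) = -324 - (156 + 5)*(306 - 75) = -324 - 161*231 = -324 - 1*37191 = -324 - 37191 = -37515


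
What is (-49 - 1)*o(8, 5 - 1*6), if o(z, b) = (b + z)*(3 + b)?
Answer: -700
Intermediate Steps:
o(z, b) = (3 + b)*(b + z)
(-49 - 1)*o(8, 5 - 1*6) = (-49 - 1)*((5 - 1*6)² + 3*(5 - 1*6) + 3*8 + (5 - 1*6)*8) = -50*((5 - 6)² + 3*(5 - 6) + 24 + (5 - 6)*8) = -50*((-1)² + 3*(-1) + 24 - 1*8) = -50*(1 - 3 + 24 - 8) = -50*14 = -700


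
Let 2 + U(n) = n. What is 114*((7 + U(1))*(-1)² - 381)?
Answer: -42750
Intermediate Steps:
U(n) = -2 + n
114*((7 + U(1))*(-1)² - 381) = 114*((7 + (-2 + 1))*(-1)² - 381) = 114*((7 - 1)*1 - 381) = 114*(6*1 - 381) = 114*(6 - 381) = 114*(-375) = -42750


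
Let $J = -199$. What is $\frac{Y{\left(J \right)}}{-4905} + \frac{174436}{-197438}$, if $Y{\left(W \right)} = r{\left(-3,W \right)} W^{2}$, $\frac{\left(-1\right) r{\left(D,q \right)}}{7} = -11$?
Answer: $- \frac{301449380453}{484216695} \approx -622.55$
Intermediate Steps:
$r{\left(D,q \right)} = 77$ ($r{\left(D,q \right)} = \left(-7\right) \left(-11\right) = 77$)
$Y{\left(W \right)} = 77 W^{2}$
$\frac{Y{\left(J \right)}}{-4905} + \frac{174436}{-197438} = \frac{77 \left(-199\right)^{2}}{-4905} + \frac{174436}{-197438} = 77 \cdot 39601 \left(- \frac{1}{4905}\right) + 174436 \left(- \frac{1}{197438}\right) = 3049277 \left(- \frac{1}{4905}\right) - \frac{87218}{98719} = - \frac{3049277}{4905} - \frac{87218}{98719} = - \frac{301449380453}{484216695}$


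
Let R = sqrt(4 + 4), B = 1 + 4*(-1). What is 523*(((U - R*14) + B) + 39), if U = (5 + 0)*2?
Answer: 24058 - 14644*sqrt(2) ≈ 3348.3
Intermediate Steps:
B = -3 (B = 1 - 4 = -3)
R = 2*sqrt(2) (R = sqrt(8) = 2*sqrt(2) ≈ 2.8284)
U = 10 (U = 5*2 = 10)
523*(((U - R*14) + B) + 39) = 523*(((10 - 2*sqrt(2)*14) - 3) + 39) = 523*(((10 - 28*sqrt(2)) - 3) + 39) = 523*((7 - 28*sqrt(2)) + 39) = 523*(46 - 28*sqrt(2)) = 24058 - 14644*sqrt(2)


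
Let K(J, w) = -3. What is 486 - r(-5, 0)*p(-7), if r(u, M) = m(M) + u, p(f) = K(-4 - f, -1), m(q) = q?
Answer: 471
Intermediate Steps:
p(f) = -3
r(u, M) = M + u
486 - r(-5, 0)*p(-7) = 486 - (0 - 5)*(-3) = 486 - (-5)*(-3) = 486 - 1*15 = 486 - 15 = 471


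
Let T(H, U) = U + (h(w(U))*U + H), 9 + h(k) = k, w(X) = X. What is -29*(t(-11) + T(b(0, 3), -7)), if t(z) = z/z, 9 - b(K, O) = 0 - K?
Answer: -3335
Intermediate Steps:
h(k) = -9 + k
b(K, O) = 9 + K (b(K, O) = 9 - (0 - K) = 9 - (-1)*K = 9 + K)
t(z) = 1
T(H, U) = H + U + U*(-9 + U) (T(H, U) = U + ((-9 + U)*U + H) = U + (U*(-9 + U) + H) = U + (H + U*(-9 + U)) = H + U + U*(-9 + U))
-29*(t(-11) + T(b(0, 3), -7)) = -29*(1 + ((9 + 0) - 7 - 7*(-9 - 7))) = -29*(1 + (9 - 7 - 7*(-16))) = -29*(1 + (9 - 7 + 112)) = -29*(1 + 114) = -29*115 = -3335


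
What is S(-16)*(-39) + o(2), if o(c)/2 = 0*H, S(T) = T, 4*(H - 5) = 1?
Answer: 624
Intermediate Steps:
H = 21/4 (H = 5 + (¼)*1 = 5 + ¼ = 21/4 ≈ 5.2500)
o(c) = 0 (o(c) = 2*(0*(21/4)) = 2*0 = 0)
S(-16)*(-39) + o(2) = -16*(-39) + 0 = 624 + 0 = 624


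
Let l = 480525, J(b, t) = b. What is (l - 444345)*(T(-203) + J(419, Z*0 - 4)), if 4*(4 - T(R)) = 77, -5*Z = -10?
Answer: 14607675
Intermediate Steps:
Z = 2 (Z = -⅕*(-10) = 2)
T(R) = -61/4 (T(R) = 4 - ¼*77 = 4 - 77/4 = -61/4)
(l - 444345)*(T(-203) + J(419, Z*0 - 4)) = (480525 - 444345)*(-61/4 + 419) = 36180*(1615/4) = 14607675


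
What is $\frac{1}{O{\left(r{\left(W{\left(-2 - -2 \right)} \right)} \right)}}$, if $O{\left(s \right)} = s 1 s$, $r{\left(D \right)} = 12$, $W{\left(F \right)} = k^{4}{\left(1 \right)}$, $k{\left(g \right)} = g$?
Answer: $\frac{1}{144} \approx 0.0069444$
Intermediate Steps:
$W{\left(F \right)} = 1$ ($W{\left(F \right)} = 1^{4} = 1$)
$O{\left(s \right)} = s^{2}$ ($O{\left(s \right)} = s s = s^{2}$)
$\frac{1}{O{\left(r{\left(W{\left(-2 - -2 \right)} \right)} \right)}} = \frac{1}{12^{2}} = \frac{1}{144}$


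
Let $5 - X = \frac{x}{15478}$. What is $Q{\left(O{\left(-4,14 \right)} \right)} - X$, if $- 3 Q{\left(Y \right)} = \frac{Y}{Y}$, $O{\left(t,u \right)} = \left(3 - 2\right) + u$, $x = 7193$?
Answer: $- \frac{226069}{46434} \approx -4.8686$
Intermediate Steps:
$O{\left(t,u \right)} = 1 + u$
$Q{\left(Y \right)} = - \frac{1}{3}$ ($Q{\left(Y \right)} = - \frac{Y \frac{1}{Y}}{3} = \left(- \frac{1}{3}\right) 1 = - \frac{1}{3}$)
$X = \frac{70197}{15478}$ ($X = 5 - \frac{7193}{15478} = \frac{70197}{15478} \approx 4.5353$)
$Q{\left(O{\left(-4,14 \right)} \right)} - X = - \frac{1}{3} - \frac{70197}{15478} = - \frac{226069}{46434}$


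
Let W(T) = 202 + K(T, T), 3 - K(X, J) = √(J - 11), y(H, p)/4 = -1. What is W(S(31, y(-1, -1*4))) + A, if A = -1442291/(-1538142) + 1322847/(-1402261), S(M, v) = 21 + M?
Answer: 442147432397387/2156876539062 - √41 ≈ 198.59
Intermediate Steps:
y(H, p) = -4 (y(H, p) = 4*(-1) = -4)
K(X, J) = 3 - √(-11 + J) (K(X, J) = 3 - √(J - 11) = 3 - √(-11 + J))
W(T) = 205 - √(-11 + T) (W(T) = 202 + (3 - √(-11 + T)) = 205 - √(-11 + T))
A = -12258110323/2156876539062 (A = -1442291*(-1/1538142) + 1322847*(-1/1402261) = 1442291/1538142 - 1322847/1402261 = -12258110323/2156876539062 ≈ -0.0056833)
W(S(31, y(-1, -1*4))) + A = (205 - √(-11 + (21 + 31))) - 12258110323/2156876539062 = (205 - √(-11 + 52)) - 12258110323/2156876539062 = (205 - √41) - 12258110323/2156876539062 = 442147432397387/2156876539062 - √41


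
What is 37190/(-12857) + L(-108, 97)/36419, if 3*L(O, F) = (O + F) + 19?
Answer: -4063164974/1404717249 ≈ -2.8925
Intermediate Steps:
L(O, F) = 19/3 + F/3 + O/3 (L(O, F) = ((O + F) + 19)/3 = ((F + O) + 19)/3 = (19 + F + O)/3 = 19/3 + F/3 + O/3)
37190/(-12857) + L(-108, 97)/36419 = 37190/(-12857) + (19/3 + (⅓)*97 + (⅓)*(-108))/36419 = 37190*(-1/12857) + (19/3 + 97/3 - 36)*(1/36419) = -37190/12857 + (8/3)*(1/36419) = -37190/12857 + 8/109257 = -4063164974/1404717249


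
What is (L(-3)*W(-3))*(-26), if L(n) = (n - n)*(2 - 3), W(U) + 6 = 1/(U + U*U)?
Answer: 0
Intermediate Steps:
W(U) = -6 + 1/(U + U**2) (W(U) = -6 + 1/(U + U*U) = -6 + 1/(U + U**2))
L(n) = 0 (L(n) = 0*(-1) = 0)
(L(-3)*W(-3))*(-26) = (0*((1 - 6*(-3) - 6*(-3)**2)/((-3)*(1 - 3))))*(-26) = (0*(-1/3*(1 + 18 - 6*9)/(-2)))*(-26) = (0*(-1/3*(-1/2)*(1 + 18 - 54)))*(-26) = (0*(-1/3*(-1/2)*(-35)))*(-26) = (0*(-35/6))*(-26) = 0*(-26) = 0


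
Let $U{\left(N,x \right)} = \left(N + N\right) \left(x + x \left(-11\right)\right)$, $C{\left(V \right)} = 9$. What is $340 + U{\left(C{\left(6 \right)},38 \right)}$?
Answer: $-6500$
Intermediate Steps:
$U{\left(N,x \right)} = - 20 N x$ ($U{\left(N,x \right)} = 2 N \left(x - 11 x\right) = 2 N \left(- 10 x\right) = - 20 N x$)
$340 + U{\left(C{\left(6 \right)},38 \right)} = 340 - 180 \cdot 38 = 340 - 6840 = -6500$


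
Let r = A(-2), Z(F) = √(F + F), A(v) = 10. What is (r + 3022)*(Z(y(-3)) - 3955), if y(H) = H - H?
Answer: -11991560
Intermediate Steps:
y(H) = 0
Z(F) = √2*√F (Z(F) = √(2*F) = √2*√F)
r = 10
(r + 3022)*(Z(y(-3)) - 3955) = (10 + 3022)*(√2*√0 - 3955) = 3032*(√2*0 - 3955) = 3032*(0 - 3955) = 3032*(-3955) = -11991560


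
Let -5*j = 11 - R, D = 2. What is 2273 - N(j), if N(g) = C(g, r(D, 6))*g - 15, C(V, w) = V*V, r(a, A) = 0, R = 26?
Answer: 2261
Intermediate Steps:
j = 3 (j = -(11 - 1*26)/5 = -(11 - 26)/5 = -1/5*(-15) = 3)
C(V, w) = V**2
N(g) = -15 + g**3 (N(g) = g**2*g - 15 = g**3 - 15 = -15 + g**3)
2273 - N(j) = 2273 - (-15 + 3**3) = 2273 - (-15 + 27) = 2273 - 1*12 = 2273 - 12 = 2261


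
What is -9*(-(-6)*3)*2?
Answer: -324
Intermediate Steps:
-9*(-(-6)*3)*2 = -9*(-2*(-9))*2 = -162*2 = -9*36 = -324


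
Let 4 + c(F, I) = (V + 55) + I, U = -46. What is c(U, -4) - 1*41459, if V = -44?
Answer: -41456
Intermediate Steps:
c(F, I) = 7 + I (c(F, I) = -4 + ((-44 + 55) + I) = -4 + (11 + I) = 7 + I)
c(U, -4) - 1*41459 = (7 - 4) - 1*41459 = 3 - 41459 = -41456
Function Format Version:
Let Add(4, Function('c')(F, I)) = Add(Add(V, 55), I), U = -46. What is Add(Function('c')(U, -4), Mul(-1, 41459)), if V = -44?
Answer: -41456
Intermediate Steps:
Function('c')(F, I) = Add(7, I) (Function('c')(F, I) = Add(-4, Add(Add(-44, 55), I)) = Add(-4, Add(11, I)) = Add(7, I))
Add(Function('c')(U, -4), Mul(-1, 41459)) = Add(Add(7, -4), Mul(-1, 41459)) = Add(3, -41459) = -41456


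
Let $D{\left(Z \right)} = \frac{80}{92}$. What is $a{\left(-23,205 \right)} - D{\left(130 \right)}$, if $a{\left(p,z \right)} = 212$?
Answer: $\frac{4856}{23} \approx 211.13$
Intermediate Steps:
$D{\left(Z \right)} = \frac{20}{23}$ ($D{\left(Z \right)} = 80 \cdot \frac{1}{92} = \frac{20}{23}$)
$a{\left(-23,205 \right)} - D{\left(130 \right)} = 212 - \frac{20}{23} = \frac{4856}{23}$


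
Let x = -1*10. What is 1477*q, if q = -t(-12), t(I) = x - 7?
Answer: 25109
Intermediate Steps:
x = -10
t(I) = -17 (t(I) = -10 - 7 = -17)
q = 17 (q = -1*(-17) = 17)
1477*q = 1477*17 = 25109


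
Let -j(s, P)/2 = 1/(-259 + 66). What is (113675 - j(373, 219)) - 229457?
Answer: -22345928/193 ≈ -1.1578e+5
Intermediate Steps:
j(s, P) = 2/193 (j(s, P) = -2/(-259 + 66) = -2/(-193) = -2*(-1/193) = 2/193)
(113675 - j(373, 219)) - 229457 = (113675 - 1*2/193) - 229457 = (113675 - 2/193) - 229457 = 21939273/193 - 229457 = -22345928/193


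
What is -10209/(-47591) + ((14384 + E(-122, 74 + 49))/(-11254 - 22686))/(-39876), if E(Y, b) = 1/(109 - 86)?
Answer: 317801528525383/1481412796483920 ≈ 0.21453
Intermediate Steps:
E(Y, b) = 1/23
-10209/(-47591) + ((14384 + E(-122, 74 + 49))/(-11254 - 22686))/(-39876) = -10209/(-47591) + ((14384 + 1/23)/(-11254 - 22686))/(-39876) = -10209*(-1/47591) + ((330833/23)/(-33940))*(-1/39876) = 10209/47591 + ((330833/23)*(-1/33940))*(-1/39876) = 10209/47591 - 330833/780620*(-1/39876) = 10209/47591 + 330833/31128003120 = 317801528525383/1481412796483920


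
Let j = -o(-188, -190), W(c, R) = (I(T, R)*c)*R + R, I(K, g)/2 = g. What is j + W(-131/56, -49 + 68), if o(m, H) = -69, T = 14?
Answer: -44827/28 ≈ -1601.0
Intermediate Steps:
I(K, g) = 2*g
W(c, R) = R + 2*c*R² (W(c, R) = ((2*R)*c)*R + R = (2*R*c)*R + R = 2*c*R² + R = R + 2*c*R²)
j = 69 (j = -1*(-69) = 69)
j + W(-131/56, -49 + 68) = 69 + (-49 + 68)*(1 + 2*(-49 + 68)*(-131/56)) = 69 + 19*(1 + 2*19*(-131*1/56)) = 69 + 19*(1 + 2*19*(-131/56)) = 69 + 19*(1 - 2489/28) = 69 + 19*(-2461/28) = 69 - 46759/28 = -44827/28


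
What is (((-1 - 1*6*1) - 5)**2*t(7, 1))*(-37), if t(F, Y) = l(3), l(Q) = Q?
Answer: -15984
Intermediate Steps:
t(F, Y) = 3
(((-1 - 1*6*1) - 5)**2*t(7, 1))*(-37) = (((-1 - 1*6*1) - 5)**2*3)*(-37) = (((-1 - 6*1) - 5)**2*3)*(-37) = (((-1 - 6) - 5)**2*3)*(-37) = ((-7 - 5)**2*3)*(-37) = ((-12)**2*3)*(-37) = (144*3)*(-37) = 432*(-37) = -15984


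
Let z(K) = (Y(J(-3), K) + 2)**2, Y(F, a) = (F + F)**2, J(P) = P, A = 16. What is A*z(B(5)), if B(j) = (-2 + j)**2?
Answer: 23104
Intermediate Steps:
Y(F, a) = 4*F**2 (Y(F, a) = (2*F)**2 = 4*F**2)
z(K) = 1444 (z(K) = (4*(-3)**2 + 2)**2 = (4*9 + 2)**2 = (36 + 2)**2 = 38**2 = 1444)
A*z(B(5)) = 16*1444 = 23104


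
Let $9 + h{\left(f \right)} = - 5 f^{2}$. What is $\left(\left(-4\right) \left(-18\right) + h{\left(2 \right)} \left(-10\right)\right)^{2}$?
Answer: $131044$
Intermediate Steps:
$h{\left(f \right)} = -9 - 5 f^{2}$
$\left(\left(-4\right) \left(-18\right) + h{\left(2 \right)} \left(-10\right)\right)^{2} = \left(\left(-4\right) \left(-18\right) + \left(-9 - 5 \cdot 2^{2}\right) \left(-10\right)\right)^{2} = \left(72 + \left(-9 - 20\right) \left(-10\right)\right)^{2} = \left(72 - -290\right)^{2} = \left(72 + 290\right)^{2} = 362^{2} = 131044$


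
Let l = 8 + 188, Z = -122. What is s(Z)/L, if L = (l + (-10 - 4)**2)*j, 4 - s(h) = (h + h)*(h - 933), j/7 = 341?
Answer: -32177/116963 ≈ -0.27510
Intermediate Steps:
j = 2387 (j = 7*341 = 2387)
s(h) = 4 - 2*h*(-933 + h) (s(h) = 4 - (h + h)*(h - 933) = 4 - 2*h*(-933 + h))
l = 196
L = 935704 (L = (196 + (-10 - 4)**2)*2387 = (196 + (-14)**2)*2387 = (196 + 196)*2387 = 392*2387 = 935704)
s(Z)/L = (4 - 2*(-122)**2 + 1866*(-122))/935704 = (4 - 2*14884 - 227652)*(1/935704) = (4 - 29768 - 227652)*(1/935704) = -257416*1/935704 = -32177/116963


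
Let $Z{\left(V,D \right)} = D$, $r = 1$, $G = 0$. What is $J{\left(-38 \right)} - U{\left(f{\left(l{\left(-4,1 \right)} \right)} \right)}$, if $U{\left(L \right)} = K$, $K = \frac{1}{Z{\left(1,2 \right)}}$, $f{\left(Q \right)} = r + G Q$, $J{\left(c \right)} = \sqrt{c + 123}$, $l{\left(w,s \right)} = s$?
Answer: $- \frac{1}{2} + \sqrt{85} \approx 8.7195$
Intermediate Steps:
$J{\left(c \right)} = \sqrt{123 + c}$
$f{\left(Q \right)} = 1$ ($f{\left(Q \right)} = 1 + 0 Q = 1 + 0 = 1$)
$K = \frac{1}{2} \approx 0.5$
$U{\left(L \right)} = \frac{1}{2}$
$J{\left(-38 \right)} - U{\left(f{\left(l{\left(-4,1 \right)} \right)} \right)} = \sqrt{123 - 38} - \frac{1}{2} = \sqrt{85} - \frac{1}{2} = - \frac{1}{2} + \sqrt{85}$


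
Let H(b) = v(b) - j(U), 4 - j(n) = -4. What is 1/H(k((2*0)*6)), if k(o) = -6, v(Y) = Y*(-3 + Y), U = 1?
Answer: 1/46 ≈ 0.021739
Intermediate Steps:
j(n) = 8 (j(n) = 4 - 1*(-4) = 4 + 4 = 8)
H(b) = -8 + b*(-3 + b) (H(b) = b*(-3 + b) - 1*8 = b*(-3 + b) - 8 = -8 + b*(-3 + b))
1/H(k((2*0)*6)) = 1/(-8 - 6*(-3 - 6)) = 1/(-8 - 6*(-9)) = 1/(-8 + 54) = 1/46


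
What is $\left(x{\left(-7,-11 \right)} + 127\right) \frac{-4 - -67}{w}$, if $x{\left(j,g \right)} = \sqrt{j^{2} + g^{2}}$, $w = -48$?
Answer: $- \frac{2667}{16} - \frac{21 \sqrt{170}}{16} \approx -183.8$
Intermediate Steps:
$x{\left(j,g \right)} = \sqrt{g^{2} + j^{2}}$
$\left(x{\left(-7,-11 \right)} + 127\right) \frac{-4 - -67}{w} = \left(\sqrt{\left(-11\right)^{2} + \left(-7\right)^{2}} + 127\right) \frac{-4 - -67}{-48} = \left(\sqrt{121 + 49} + 127\right) \left(-4 + 67\right) \left(- \frac{1}{48}\right) = \left(\sqrt{170} + 127\right) 63 \left(- \frac{1}{48}\right) = \left(127 + \sqrt{170}\right) \left(- \frac{21}{16}\right) = - \frac{2667}{16} - \frac{21 \sqrt{170}}{16}$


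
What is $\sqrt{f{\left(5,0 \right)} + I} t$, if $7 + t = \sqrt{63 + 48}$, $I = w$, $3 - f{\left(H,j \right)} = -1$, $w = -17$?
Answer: $i \sqrt{13} \left(-7 + \sqrt{111}\right) \approx 12.748 i$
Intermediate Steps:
$f{\left(H,j \right)} = 4$ ($f{\left(H,j \right)} = 3 - -1 = 3 + 1 = 4$)
$I = -17$
$t = -7 + \sqrt{111}$ ($t = -7 + \sqrt{63 + 48} = -7 + \sqrt{111} \approx 3.5357$)
$\sqrt{f{\left(5,0 \right)} + I} t = \sqrt{4 - 17} \left(-7 + \sqrt{111}\right) = \sqrt{-13} \left(-7 + \sqrt{111}\right) = i \sqrt{13} \left(-7 + \sqrt{111}\right)$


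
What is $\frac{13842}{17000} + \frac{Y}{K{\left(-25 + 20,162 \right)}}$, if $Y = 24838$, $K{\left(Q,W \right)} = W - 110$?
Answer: $\frac{52870723}{110500} \approx 478.47$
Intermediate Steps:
$K{\left(Q,W \right)} = -110 + W$
$\frac{13842}{17000} + \frac{Y}{K{\left(-25 + 20,162 \right)}} = \frac{13842}{17000} + \frac{24838}{-110 + 162} = 13842 \cdot \frac{1}{17000} + \frac{24838}{52} = \frac{6921}{8500} + 24838 \cdot \frac{1}{52} = \frac{6921}{8500} + \frac{12419}{26} = \frac{52870723}{110500}$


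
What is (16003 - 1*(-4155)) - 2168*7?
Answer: 4982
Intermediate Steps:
(16003 - 1*(-4155)) - 2168*7 = (16003 + 4155) - 1*15176 = 20158 - 15176 = 4982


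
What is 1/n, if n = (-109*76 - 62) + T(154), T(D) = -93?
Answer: -1/8439 ≈ -0.00011850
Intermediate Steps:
n = -8439 (n = (-109*76 - 62) - 93 = (-8284 - 62) - 93 = -8346 - 93 = -8439)
1/n = 1/(-8439) = -1/8439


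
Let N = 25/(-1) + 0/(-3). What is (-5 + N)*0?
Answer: 0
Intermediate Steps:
N = -25 (N = 25*(-1) + 0*(-⅓) = -25 + 0 = -25)
(-5 + N)*0 = (-5 - 25)*0 = -30*0 = 0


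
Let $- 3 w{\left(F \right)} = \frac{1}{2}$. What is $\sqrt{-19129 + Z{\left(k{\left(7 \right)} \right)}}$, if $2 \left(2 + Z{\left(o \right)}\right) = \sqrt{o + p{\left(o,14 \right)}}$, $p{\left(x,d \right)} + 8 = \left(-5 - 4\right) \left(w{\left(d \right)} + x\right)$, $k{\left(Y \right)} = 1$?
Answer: $\frac{\sqrt{-76524 + i \sqrt{58}}}{2} \approx 0.0068826 + 138.31 i$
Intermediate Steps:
$w{\left(F \right)} = - \frac{1}{6}$ ($w{\left(F \right)} = - \frac{1}{3 \cdot 2} = \left(- \frac{1}{3}\right) \frac{1}{2} = - \frac{1}{6}$)
$p{\left(x,d \right)} = - \frac{13}{2} - 9 x$ ($p{\left(x,d \right)} = -8 + \left(-5 - 4\right) \left(- \frac{1}{6} + x\right) = -8 - 9 \left(- \frac{1}{6} + x\right) = -8 - \left(- \frac{3}{2} + 9 x\right) = - \frac{13}{2} - 9 x$)
$Z{\left(o \right)} = -2 + \frac{\sqrt{- \frac{13}{2} - 8 o}}{2}$ ($Z{\left(o \right)} = -2 + \frac{\sqrt{o - \left(\frac{13}{2} + 9 o\right)}}{2} = -2 + \frac{\sqrt{- \frac{13}{2} - 8 o}}{2}$)
$\sqrt{-19129 + Z{\left(k{\left(7 \right)} \right)}} = \sqrt{-19129 - \left(2 - \frac{\sqrt{-26 - 32}}{4}\right)} = \sqrt{-19129 - \left(2 - \frac{\sqrt{-58}}{4}\right)} = \sqrt{-19129 - \left(2 - \frac{i \sqrt{58}}{4}\right)} = \sqrt{-19131 + \frac{i \sqrt{58}}{4}}$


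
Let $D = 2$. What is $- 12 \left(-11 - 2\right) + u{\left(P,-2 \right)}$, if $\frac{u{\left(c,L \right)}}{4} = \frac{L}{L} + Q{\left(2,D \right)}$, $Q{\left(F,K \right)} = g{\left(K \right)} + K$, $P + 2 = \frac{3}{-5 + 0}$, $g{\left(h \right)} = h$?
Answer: $176$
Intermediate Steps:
$P = - \frac{13}{5}$ ($P = -2 + \frac{3}{-5 + 0} = -2 + \frac{3}{-5} = -2 + 3 \left(- \frac{1}{5}\right) = -2 - \frac{3}{5} = - \frac{13}{5} \approx -2.6$)
$Q{\left(F,K \right)} = 2 K$ ($Q{\left(F,K \right)} = K + K = 2 K$)
$u{\left(c,L \right)} = 20$ ($u{\left(c,L \right)} = 4 \left(\frac{L}{L} + 2 \cdot 2\right) = 4 \left(1 + 4\right) = 4 \cdot 5 = 20$)
$- 12 \left(-11 - 2\right) + u{\left(P,-2 \right)} = - 12 \left(-11 - 2\right) + 20 = \left(-12\right) \left(-13\right) + 20 = 156 + 20 = 176$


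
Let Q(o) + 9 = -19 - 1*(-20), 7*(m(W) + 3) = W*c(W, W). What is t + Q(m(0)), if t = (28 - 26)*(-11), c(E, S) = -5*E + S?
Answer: -30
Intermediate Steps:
c(E, S) = S - 5*E
m(W) = -3 - 4*W²/7 (m(W) = -3 + (W*(W - 5*W))/7 = -3 + (W*(-4*W))/7 = -3 + (-4*W²)/7 = -3 - 4*W²/7)
t = -22 (t = 2*(-11) = -22)
Q(o) = -8 (Q(o) = -9 + (-19 - 1*(-20)) = -9 + (-19 + 20) = -9 + 1 = -8)
t + Q(m(0)) = -22 - 8 = -30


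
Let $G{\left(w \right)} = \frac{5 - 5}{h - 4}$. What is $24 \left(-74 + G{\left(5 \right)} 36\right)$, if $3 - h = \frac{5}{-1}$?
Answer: $-1776$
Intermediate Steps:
$h = 8$ ($h = 3 - \frac{5}{-1} = 3 - 5 \left(-1\right) = 3 - -5 = 3 + 5 = 8$)
$G{\left(w \right)} = 0$ ($G{\left(w \right)} = \frac{5 - 5}{8 - 4} = \frac{0}{8 - 4} = \frac{0}{4} = 0 \cdot \frac{1}{4} = 0$)
$24 \left(-74 + G{\left(5 \right)} 36\right) = 24 \left(-74 + 0 \cdot 36\right) = 24 \left(-74 + 0\right) = 24 \left(-74\right) = -1776$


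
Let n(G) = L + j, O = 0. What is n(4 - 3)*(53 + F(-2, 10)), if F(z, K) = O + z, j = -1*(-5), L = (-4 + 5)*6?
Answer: 561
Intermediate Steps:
L = 6 (L = 1*6 = 6)
j = 5
F(z, K) = z (F(z, K) = 0 + z = z)
n(G) = 11 (n(G) = 6 + 5 = 11)
n(4 - 3)*(53 + F(-2, 10)) = 11*(53 - 2) = 11*51 = 561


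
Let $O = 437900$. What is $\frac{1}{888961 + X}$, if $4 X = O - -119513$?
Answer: $\frac{4}{4113257} \approx 9.7246 \cdot 10^{-7}$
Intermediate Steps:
$X = \frac{557413}{4}$ ($X = \frac{437900 - -119513}{4} = \frac{437900 + 119513}{4} = \frac{1}{4} \cdot 557413 = \frac{557413}{4} \approx 1.3935 \cdot 10^{5}$)
$\frac{1}{888961 + X} = \frac{1}{888961 + \frac{557413}{4}} = \frac{1}{\frac{4113257}{4}} = \frac{4}{4113257}$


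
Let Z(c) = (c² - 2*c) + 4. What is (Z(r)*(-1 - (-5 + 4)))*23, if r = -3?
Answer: 0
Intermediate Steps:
Z(c) = 4 + c² - 2*c
(Z(r)*(-1 - (-5 + 4)))*23 = ((4 + (-3)² - 2*(-3))*(-1 - (-5 + 4)))*23 = ((4 + 9 + 6)*(-1 - 1*(-1)))*23 = (19*(-1 + 1))*23 = (19*0)*23 = 0*23 = 0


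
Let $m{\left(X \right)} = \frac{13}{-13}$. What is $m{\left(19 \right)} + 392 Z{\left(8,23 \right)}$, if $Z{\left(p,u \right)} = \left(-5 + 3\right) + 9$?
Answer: $2743$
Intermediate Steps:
$Z{\left(p,u \right)} = 7$ ($Z{\left(p,u \right)} = -2 + 9 = 7$)
$m{\left(X \right)} = -1$ ($m{\left(X \right)} = 13 \left(- \frac{1}{13}\right) = -1$)
$m{\left(19 \right)} + 392 Z{\left(8,23 \right)} = -1 + 392 \cdot 7 = -1 + 2744 = 2743$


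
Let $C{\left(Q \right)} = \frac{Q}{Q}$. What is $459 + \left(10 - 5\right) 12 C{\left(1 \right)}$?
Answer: $519$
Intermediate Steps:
$C{\left(Q \right)} = 1$
$459 + \left(10 - 5\right) 12 C{\left(1 \right)} = 459 + \left(10 - 5\right) 12 \cdot 1 = 459 + 5 \cdot 12 \cdot 1 = 459 + 60 \cdot 1 = 459 + 60 = 519$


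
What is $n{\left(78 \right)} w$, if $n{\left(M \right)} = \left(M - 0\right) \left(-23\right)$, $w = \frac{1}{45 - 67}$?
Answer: $\frac{897}{11} \approx 81.545$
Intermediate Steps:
$w = - \frac{1}{22}$ ($w = \frac{1}{-22} = - \frac{1}{22} \approx -0.045455$)
$n{\left(M \right)} = - 23 M$ ($n{\left(M \right)} = \left(M + 0\right) \left(-23\right) = M \left(-23\right) = - 23 M$)
$n{\left(78 \right)} w = \left(-23\right) 78 \left(- \frac{1}{22}\right) = \left(-1794\right) \left(- \frac{1}{22}\right) = \frac{897}{11}$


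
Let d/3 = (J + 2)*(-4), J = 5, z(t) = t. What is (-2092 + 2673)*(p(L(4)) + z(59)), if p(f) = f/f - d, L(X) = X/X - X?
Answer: 83664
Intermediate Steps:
L(X) = 1 - X
d = -84 (d = 3*((5 + 2)*(-4)) = 3*(7*(-4)) = 3*(-28) = -84)
p(f) = 85 (p(f) = f/f - 1*(-84) = 1 + 84 = 85)
(-2092 + 2673)*(p(L(4)) + z(59)) = (-2092 + 2673)*(85 + 59) = 581*144 = 83664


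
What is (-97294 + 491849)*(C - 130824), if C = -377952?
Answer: -200740114680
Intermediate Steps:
(-97294 + 491849)*(C - 130824) = (-97294 + 491849)*(-377952 - 130824) = 394555*(-508776) = -200740114680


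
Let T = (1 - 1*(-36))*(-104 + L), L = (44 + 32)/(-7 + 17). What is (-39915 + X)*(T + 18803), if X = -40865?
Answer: -1230780236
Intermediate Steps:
L = 38/5 (L = 76/10 = 76*(1/10) = 38/5 ≈ 7.6000)
T = -17834/5 (T = (1 - 1*(-36))*(-104 + 38/5) = (1 + 36)*(-482/5) = 37*(-482/5) = -17834/5 ≈ -3566.8)
(-39915 + X)*(T + 18803) = (-39915 - 40865)*(-17834/5 + 18803) = -80780*76181/5 = -1230780236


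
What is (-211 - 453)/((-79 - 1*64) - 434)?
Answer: 664/577 ≈ 1.1508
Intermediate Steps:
(-211 - 453)/((-79 - 1*64) - 434) = -664/((-79 - 64) - 434) = -664/(-143 - 434) = -664/(-577) = -664*(-1/577) = 664/577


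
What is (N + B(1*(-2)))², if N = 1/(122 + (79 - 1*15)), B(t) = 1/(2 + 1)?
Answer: 441/3844 ≈ 0.11472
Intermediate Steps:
B(t) = ⅓ (B(t) = 1/3 = ⅓)
N = 1/186 (N = 1/(122 + (79 - 15)) = 1/(122 + 64) = 1/186 ≈ 0.0053763)
(N + B(1*(-2)))² = (1/186 + ⅓)² = (21/62)² = 441/3844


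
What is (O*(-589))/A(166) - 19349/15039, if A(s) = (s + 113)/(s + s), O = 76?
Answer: -801110117/15039 ≈ -53269.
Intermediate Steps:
A(s) = (113 + s)/(2*s) (A(s) = (113 + s)/((2*s)) = (113 + s)*(1/(2*s)) = (113 + s)/(2*s))
(O*(-589))/A(166) - 19349/15039 = (76*(-589))/(((½)*(113 + 166)/166)) - 19349/15039 = -44764/((½)*(1/166)*279) - 19349*1/15039 = -44764/279/332 - 19349/15039 = -44764*332/279 - 19349/15039 = -479408/9 - 19349/15039 = -801110117/15039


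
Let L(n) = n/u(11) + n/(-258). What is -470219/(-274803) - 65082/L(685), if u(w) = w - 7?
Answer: -9187613382631/23906486985 ≈ -384.31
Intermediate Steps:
u(w) = -7 + w
L(n) = 127*n/516 (L(n) = n/(-7 + 11) + n/(-258) = n/4 + n*(-1/258) = n*(¼) - n/258 = n/4 - n/258 = 127*n/516)
-470219/(-274803) - 65082/L(685) = -470219/(-274803) - 65082/((127/516)*685) = -470219*(-1/274803) - 65082/86995/516 = 470219/274803 - 65082*516/86995 = 470219/274803 - 33582312/86995 = -9187613382631/23906486985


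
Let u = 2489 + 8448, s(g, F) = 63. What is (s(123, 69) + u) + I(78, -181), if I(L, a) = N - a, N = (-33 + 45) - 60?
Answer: 11133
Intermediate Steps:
N = -48 (N = 12 - 60 = -48)
u = 10937
I(L, a) = -48 - a
(s(123, 69) + u) + I(78, -181) = (63 + 10937) + (-48 - 1*(-181)) = 11000 + (-48 + 181) = 11000 + 133 = 11133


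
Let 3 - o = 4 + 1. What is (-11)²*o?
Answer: -242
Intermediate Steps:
o = -2 (o = 3 - (4 + 1) = 3 - 1*5 = 3 - 5 = -2)
(-11)²*o = (-11)²*(-2) = 121*(-2) = -242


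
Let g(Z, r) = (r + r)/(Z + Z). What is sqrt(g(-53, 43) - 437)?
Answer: 2*I*sqrt(307453)/53 ≈ 20.924*I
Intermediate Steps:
g(Z, r) = r/Z (g(Z, r) = (2*r)/((2*Z)) = (2*r)*(1/(2*Z)) = r/Z)
sqrt(g(-53, 43) - 437) = sqrt(43/(-53) - 437) = sqrt(43*(-1/53) - 437) = sqrt(-43/53 - 437) = sqrt(-23204/53) = 2*I*sqrt(307453)/53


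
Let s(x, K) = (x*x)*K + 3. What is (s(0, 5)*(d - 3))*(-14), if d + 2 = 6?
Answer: -42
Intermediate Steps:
d = 4 (d = -2 + 6 = 4)
s(x, K) = 3 + K*x² (s(x, K) = x²*K + 3 = K*x² + 3 = 3 + K*x²)
(s(0, 5)*(d - 3))*(-14) = ((3 + 5*0²)*(4 - 3))*(-14) = ((3 + 5*0)*1)*(-14) = ((3 + 0)*1)*(-14) = (3*1)*(-14) = 3*(-14) = -42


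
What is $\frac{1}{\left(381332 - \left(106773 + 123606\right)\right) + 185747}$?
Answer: $\frac{1}{336700} \approx 2.97 \cdot 10^{-6}$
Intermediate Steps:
$\frac{1}{\left(381332 - \left(106773 + 123606\right)\right) + 185747} = \frac{1}{\left(381332 - 230379\right) + 185747} = \frac{1}{150953 + 185747} = \frac{1}{336700}$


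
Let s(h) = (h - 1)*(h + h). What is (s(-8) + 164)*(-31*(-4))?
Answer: 38192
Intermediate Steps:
s(h) = 2*h*(-1 + h) (s(h) = (-1 + h)*(2*h) = 2*h*(-1 + h))
(s(-8) + 164)*(-31*(-4)) = (2*(-8)*(-1 - 8) + 164)*(-31*(-4)) = (2*(-8)*(-9) + 164)*124 = (144 + 164)*124 = 308*124 = 38192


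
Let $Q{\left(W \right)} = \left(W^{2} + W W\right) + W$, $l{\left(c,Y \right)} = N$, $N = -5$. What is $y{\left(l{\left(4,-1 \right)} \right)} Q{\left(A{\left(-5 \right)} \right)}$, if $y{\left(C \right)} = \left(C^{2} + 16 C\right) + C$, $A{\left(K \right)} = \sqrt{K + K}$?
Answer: $1200 - 60 i \sqrt{10} \approx 1200.0 - 189.74 i$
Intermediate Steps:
$A{\left(K \right)} = \sqrt{2} \sqrt{K}$ ($A{\left(K \right)} = \sqrt{2 K} = \sqrt{2} \sqrt{K}$)
$l{\left(c,Y \right)} = -5$
$Q{\left(W \right)} = W + 2 W^{2}$ ($Q{\left(W \right)} = \left(W^{2} + W^{2}\right) + W = 2 W^{2} + W = W + 2 W^{2}$)
$y{\left(C \right)} = C^{2} + 17 C$
$y{\left(l{\left(4,-1 \right)} \right)} Q{\left(A{\left(-5 \right)} \right)} = - 5 \left(17 - 5\right) \sqrt{2} \sqrt{-5} \left(1 + 2 \sqrt{2} \sqrt{-5}\right) = \left(-5\right) 12 \sqrt{2} i \sqrt{5} \left(1 + 2 \sqrt{2} i \sqrt{5}\right) = - 60 i \sqrt{10} \left(1 + 2 i \sqrt{10}\right)$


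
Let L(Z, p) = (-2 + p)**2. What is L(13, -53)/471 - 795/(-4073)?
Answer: 12695270/1918383 ≈ 6.6177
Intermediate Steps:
L(13, -53)/471 - 795/(-4073) = (-2 - 53)**2/471 - 795/(-4073) = (-55)**2*(1/471) - 795*(-1/4073) = 3025*(1/471) + 795/4073 = 3025/471 + 795/4073 = 12695270/1918383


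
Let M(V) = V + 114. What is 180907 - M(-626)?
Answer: 181419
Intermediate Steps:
M(V) = 114 + V
180907 - M(-626) = 180907 - (114 - 626) = 180907 - 1*(-512) = 180907 + 512 = 181419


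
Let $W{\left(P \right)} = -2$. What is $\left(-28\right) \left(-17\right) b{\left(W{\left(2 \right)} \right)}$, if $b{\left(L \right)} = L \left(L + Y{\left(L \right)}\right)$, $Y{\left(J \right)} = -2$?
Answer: $3808$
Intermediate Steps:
$b{\left(L \right)} = L \left(-2 + L\right)$ ($b{\left(L \right)} = L \left(L - 2\right) = L \left(-2 + L\right)$)
$\left(-28\right) \left(-17\right) b{\left(W{\left(2 \right)} \right)} = \left(-28\right) \left(-17\right) \left(- 2 \left(-2 - 2\right)\right) = 476 \left(\left(-2\right) \left(-4\right)\right) = 476 \cdot 8 = 3808$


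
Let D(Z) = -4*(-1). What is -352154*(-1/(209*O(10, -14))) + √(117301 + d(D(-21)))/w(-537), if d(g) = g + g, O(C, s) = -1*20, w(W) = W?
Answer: -16007/190 - √117309/537 ≈ -84.885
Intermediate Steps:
O(C, s) = -20
D(Z) = 4
d(g) = 2*g
-352154*(-1/(209*O(10, -14))) + √(117301 + d(D(-21)))/w(-537) = -352154/((-20*(-209))) + √(117301 + 2*4)/(-537) = -352154/4180 + √(117301 + 8)*(-1/537) = -352154*1/4180 + √117309*(-1/537) = -16007/190 - √117309/537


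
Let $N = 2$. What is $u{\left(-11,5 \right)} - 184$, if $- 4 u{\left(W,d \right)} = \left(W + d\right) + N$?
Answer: $-183$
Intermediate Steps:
$u{\left(W,d \right)} = - \frac{1}{2} - \frac{W}{4} - \frac{d}{4}$ ($u{\left(W,d \right)} = - \frac{\left(W + d\right) + 2}{4} = - \frac{2 + W + d}{4} = - \frac{1}{2} - \frac{W}{4} - \frac{d}{4}$)
$u{\left(-11,5 \right)} - 184 = \left(- \frac{1}{2} - - \frac{11}{4} - \frac{5}{4}\right) - 184 = \left(- \frac{1}{2} + \frac{11}{4} - \frac{5}{4}\right) - 184 = 1 - 184 = -183$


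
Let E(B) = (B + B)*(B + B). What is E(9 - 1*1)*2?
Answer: 512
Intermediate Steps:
E(B) = 4*B² (E(B) = (2*B)*(2*B) = 4*B²)
E(9 - 1*1)*2 = (4*(9 - 1*1)²)*2 = (4*(9 - 1)²)*2 = (4*8²)*2 = (4*64)*2 = 256*2 = 512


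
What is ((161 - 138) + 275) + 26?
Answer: 324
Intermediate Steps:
((161 - 138) + 275) + 26 = (23 + 275) + 26 = 298 + 26 = 324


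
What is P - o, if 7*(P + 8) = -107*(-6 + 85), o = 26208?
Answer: -191965/7 ≈ -27424.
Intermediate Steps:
P = -8509/7 (P = -8 + (-107*(-6 + 85))/7 = -8 + (-107*79)/7 = -8 + (⅐)*(-8453) = -8 - 8453/7 = -8509/7 ≈ -1215.6)
P - o = -8509/7 - 1*26208 = -8509/7 - 26208 = -191965/7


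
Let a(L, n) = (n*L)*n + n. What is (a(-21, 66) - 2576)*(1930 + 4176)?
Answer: -573878516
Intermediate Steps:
a(L, n) = n + L*n² (a(L, n) = (L*n)*n + n = L*n² + n = n + L*n²)
(a(-21, 66) - 2576)*(1930 + 4176) = (66*(1 - 21*66) - 2576)*(1930 + 4176) = (66*(1 - 1386) - 2576)*6106 = (66*(-1385) - 2576)*6106 = (-91410 - 2576)*6106 = -93986*6106 = -573878516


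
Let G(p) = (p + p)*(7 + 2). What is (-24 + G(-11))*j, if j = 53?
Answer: -11766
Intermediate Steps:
G(p) = 18*p (G(p) = (2*p)*9 = 18*p)
(-24 + G(-11))*j = (-24 + 18*(-11))*53 = (-24 - 198)*53 = -222*53 = -11766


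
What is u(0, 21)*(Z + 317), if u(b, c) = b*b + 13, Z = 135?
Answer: 5876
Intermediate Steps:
u(b, c) = 13 + b² (u(b, c) = b² + 13 = 13 + b²)
u(0, 21)*(Z + 317) = (13 + 0²)*(135 + 317) = (13 + 0)*452 = 13*452 = 5876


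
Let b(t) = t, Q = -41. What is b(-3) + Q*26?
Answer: -1069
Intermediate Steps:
b(-3) + Q*26 = -3 - 41*26 = -3 - 1066 = -1069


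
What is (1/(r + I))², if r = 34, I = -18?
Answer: 1/256 ≈ 0.0039063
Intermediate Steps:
(1/(r + I))² = (1/(34 - 18))² = (1/16)² = 1/256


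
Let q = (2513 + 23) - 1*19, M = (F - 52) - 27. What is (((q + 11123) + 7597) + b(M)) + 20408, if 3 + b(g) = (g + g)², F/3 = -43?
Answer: 214698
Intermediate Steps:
F = -129 (F = 3*(-43) = -129)
M = -208 (M = (-129 - 52) - 27 = -181 - 27 = -208)
q = 2517 (q = 2536 - 19 = 2517)
b(g) = -3 + 4*g² (b(g) = -3 + (g + g)² = -3 + (2*g)² = -3 + 4*g²)
(((q + 11123) + 7597) + b(M)) + 20408 = (((2517 + 11123) + 7597) + (-3 + 4*(-208)²)) + 20408 = ((13640 + 7597) + (-3 + 4*43264)) + 20408 = (21237 + (-3 + 173056)) + 20408 = (21237 + 173053) + 20408 = 194290 + 20408 = 214698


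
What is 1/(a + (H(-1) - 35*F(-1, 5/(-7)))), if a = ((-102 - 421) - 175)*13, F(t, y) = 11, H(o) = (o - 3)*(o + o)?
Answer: -1/9451 ≈ -0.00010581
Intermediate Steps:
H(o) = 2*o*(-3 + o) (H(o) = (-3 + o)*(2*o) = 2*o*(-3 + o))
a = -9074 (a = (-523 - 175)*13 = -698*13 = -9074)
1/(a + (H(-1) - 35*F(-1, 5/(-7)))) = 1/(-9074 + (2*(-1)*(-3 - 1) - 35*11)) = 1/(-9074 + (2*(-1)*(-4) - 385)) = 1/(-9074 + (8 - 385)) = 1/(-9074 - 377) = 1/(-9451) = -1/9451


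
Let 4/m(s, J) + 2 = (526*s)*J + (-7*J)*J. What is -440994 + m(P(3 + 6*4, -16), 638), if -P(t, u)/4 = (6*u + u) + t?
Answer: -24530425753168/55625305 ≈ -4.4099e+5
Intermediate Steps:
P(t, u) = -28*u - 4*t (P(t, u) = -4*((6*u + u) + t) = -4*(7*u + t) = -4*(t + 7*u) = -28*u - 4*t)
m(s, J) = 4/(-2 - 7*J**2 + 526*J*s) (m(s, J) = 4/(-2 + ((526*s)*J + (-7*J)*J)) = 4/(-2 + (526*J*s - 7*J**2)) = 4/(-2 + (-7*J**2 + 526*J*s)) = 4/(-2 - 7*J**2 + 526*J*s))
-440994 + m(P(3 + 6*4, -16), 638) = -440994 + 4/(-2 - 7*638**2 + 526*638*(-28*(-16) - 4*(3 + 6*4))) = -440994 + 4/(-2 - 7*407044 + 526*638*(448 - 4*(3 + 24))) = -440994 + 4/(-2 - 2849308 + 526*638*(448 - 4*27)) = -440994 + 4/(-2 - 2849308 + 526*638*(448 - 108)) = -440994 + 4/(-2 - 2849308 + 526*638*340) = -440994 + 4/(-2 - 2849308 + 114099920) = -440994 + 4/111250610 = -440994 + 4*(1/111250610) = -440994 + 2/55625305 = -24530425753168/55625305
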